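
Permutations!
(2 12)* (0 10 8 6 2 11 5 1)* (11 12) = [10, 0, 11, 3, 4, 1, 2, 7, 6, 9, 8, 5, 12] = (12)(0 10 8 6 2 11 5 1)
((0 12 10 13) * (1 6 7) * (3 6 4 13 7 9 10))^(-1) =(0 13 4 1 7 10 9 6 3 12) =[13, 7, 2, 12, 1, 5, 3, 10, 8, 6, 9, 11, 0, 4]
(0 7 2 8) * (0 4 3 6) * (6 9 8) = (0 7 2 6)(3 9 8 4) = [7, 1, 6, 9, 3, 5, 0, 2, 4, 8]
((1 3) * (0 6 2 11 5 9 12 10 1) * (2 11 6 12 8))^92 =[10, 0, 11, 12, 4, 8, 5, 7, 6, 2, 3, 9, 1] =(0 10 3 12 1)(2 11 9)(5 8 6)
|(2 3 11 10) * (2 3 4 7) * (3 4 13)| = |(2 13 3 11 10 4 7)| = 7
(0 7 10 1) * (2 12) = (0 7 10 1)(2 12) = [7, 0, 12, 3, 4, 5, 6, 10, 8, 9, 1, 11, 2]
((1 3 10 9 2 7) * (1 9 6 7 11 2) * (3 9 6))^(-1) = (1 9)(2 11)(3 10)(6 7) = [0, 9, 11, 10, 4, 5, 7, 6, 8, 1, 3, 2]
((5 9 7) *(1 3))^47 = [0, 3, 2, 1, 4, 7, 6, 9, 8, 5] = (1 3)(5 7 9)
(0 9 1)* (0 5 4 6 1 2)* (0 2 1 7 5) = (0 9 1)(4 6 7 5) = [9, 0, 2, 3, 6, 4, 7, 5, 8, 1]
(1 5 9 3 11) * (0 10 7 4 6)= (0 10 7 4 6)(1 5 9 3 11)= [10, 5, 2, 11, 6, 9, 0, 4, 8, 3, 7, 1]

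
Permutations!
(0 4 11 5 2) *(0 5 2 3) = (0 4 11 2 5 3) = [4, 1, 5, 0, 11, 3, 6, 7, 8, 9, 10, 2]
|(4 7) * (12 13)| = |(4 7)(12 13)| = 2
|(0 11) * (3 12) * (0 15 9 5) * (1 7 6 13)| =20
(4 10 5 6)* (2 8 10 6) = (2 8 10 5)(4 6) = [0, 1, 8, 3, 6, 2, 4, 7, 10, 9, 5]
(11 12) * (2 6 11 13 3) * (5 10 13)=[0, 1, 6, 2, 4, 10, 11, 7, 8, 9, 13, 12, 5, 3]=(2 6 11 12 5 10 13 3)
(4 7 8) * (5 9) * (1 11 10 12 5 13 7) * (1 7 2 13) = (1 11 10 12 5 9)(2 13)(4 7 8) = [0, 11, 13, 3, 7, 9, 6, 8, 4, 1, 12, 10, 5, 2]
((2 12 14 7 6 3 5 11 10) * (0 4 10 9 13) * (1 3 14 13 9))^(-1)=(0 13 12 2 10 4)(1 11 5 3)(6 7 14)=[13, 11, 10, 1, 0, 3, 7, 14, 8, 9, 4, 5, 2, 12, 6]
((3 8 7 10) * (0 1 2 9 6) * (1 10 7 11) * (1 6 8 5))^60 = (11) = [0, 1, 2, 3, 4, 5, 6, 7, 8, 9, 10, 11]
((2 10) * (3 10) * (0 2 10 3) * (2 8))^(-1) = (10)(0 2 8) = [2, 1, 8, 3, 4, 5, 6, 7, 0, 9, 10]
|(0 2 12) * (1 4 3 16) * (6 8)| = 12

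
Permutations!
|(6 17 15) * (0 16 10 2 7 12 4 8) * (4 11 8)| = |(0 16 10 2 7 12 11 8)(6 17 15)| = 24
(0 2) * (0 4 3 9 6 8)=(0 2 4 3 9 6 8)=[2, 1, 4, 9, 3, 5, 8, 7, 0, 6]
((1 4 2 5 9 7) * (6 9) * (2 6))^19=[0, 7, 5, 3, 1, 2, 4, 9, 8, 6]=(1 7 9 6 4)(2 5)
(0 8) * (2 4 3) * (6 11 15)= [8, 1, 4, 2, 3, 5, 11, 7, 0, 9, 10, 15, 12, 13, 14, 6]= (0 8)(2 4 3)(6 11 15)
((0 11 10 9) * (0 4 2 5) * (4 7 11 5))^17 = [5, 1, 4, 3, 2, 0, 6, 11, 8, 7, 9, 10] = (0 5)(2 4)(7 11 10 9)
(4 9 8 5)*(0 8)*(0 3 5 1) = (0 8 1)(3 5 4 9) = [8, 0, 2, 5, 9, 4, 6, 7, 1, 3]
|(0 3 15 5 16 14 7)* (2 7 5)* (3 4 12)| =21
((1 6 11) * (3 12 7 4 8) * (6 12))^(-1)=(1 11 6 3 8 4 7 12)=[0, 11, 2, 8, 7, 5, 3, 12, 4, 9, 10, 6, 1]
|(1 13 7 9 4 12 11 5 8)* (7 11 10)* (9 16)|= |(1 13 11 5 8)(4 12 10 7 16 9)|= 30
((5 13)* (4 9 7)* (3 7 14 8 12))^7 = (14)(5 13) = [0, 1, 2, 3, 4, 13, 6, 7, 8, 9, 10, 11, 12, 5, 14]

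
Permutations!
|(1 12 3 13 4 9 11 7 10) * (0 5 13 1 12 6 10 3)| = 12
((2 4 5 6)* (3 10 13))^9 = (13)(2 4 5 6) = [0, 1, 4, 3, 5, 6, 2, 7, 8, 9, 10, 11, 12, 13]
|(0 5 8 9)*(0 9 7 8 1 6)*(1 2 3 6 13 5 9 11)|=|(0 9 11 1 13 5 2 3 6)(7 8)|=18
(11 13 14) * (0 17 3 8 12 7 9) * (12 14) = (0 17 3 8 14 11 13 12 7 9) = [17, 1, 2, 8, 4, 5, 6, 9, 14, 0, 10, 13, 7, 12, 11, 15, 16, 3]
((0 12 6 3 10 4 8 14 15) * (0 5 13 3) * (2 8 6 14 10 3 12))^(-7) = (0 6 4 10 8 2)(5 14 13 15 12) = [6, 1, 0, 3, 10, 14, 4, 7, 2, 9, 8, 11, 5, 15, 13, 12]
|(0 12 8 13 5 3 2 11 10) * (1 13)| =|(0 12 8 1 13 5 3 2 11 10)| =10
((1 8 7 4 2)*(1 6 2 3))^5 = (8)(2 6) = [0, 1, 6, 3, 4, 5, 2, 7, 8]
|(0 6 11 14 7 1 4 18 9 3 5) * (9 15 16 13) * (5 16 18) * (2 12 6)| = 20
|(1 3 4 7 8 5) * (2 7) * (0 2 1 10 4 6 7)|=|(0 2)(1 3 6 7 8 5 10 4)|=8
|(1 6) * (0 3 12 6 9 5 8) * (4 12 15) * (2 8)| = 11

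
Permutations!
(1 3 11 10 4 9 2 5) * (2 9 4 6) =(1 3 11 10 6 2 5) =[0, 3, 5, 11, 4, 1, 2, 7, 8, 9, 6, 10]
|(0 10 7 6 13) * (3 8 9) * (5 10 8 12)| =|(0 8 9 3 12 5 10 7 6 13)| =10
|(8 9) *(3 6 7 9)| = 5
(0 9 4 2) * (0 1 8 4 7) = (0 9 7)(1 8 4 2) = [9, 8, 1, 3, 2, 5, 6, 0, 4, 7]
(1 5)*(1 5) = [0, 1, 2, 3, 4, 5] = (5)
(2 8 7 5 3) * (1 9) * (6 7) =(1 9)(2 8 6 7 5 3) =[0, 9, 8, 2, 4, 3, 7, 5, 6, 1]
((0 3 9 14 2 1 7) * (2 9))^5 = (9 14) = [0, 1, 2, 3, 4, 5, 6, 7, 8, 14, 10, 11, 12, 13, 9]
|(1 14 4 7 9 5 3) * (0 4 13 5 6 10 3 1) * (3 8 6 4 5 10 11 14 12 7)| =|(0 5 1 12 7 9 4 3)(6 11 14 13 10 8)| =24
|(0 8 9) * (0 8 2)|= |(0 2)(8 9)|= 2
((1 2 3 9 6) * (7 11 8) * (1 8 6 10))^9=(1 10 9 3 2)(6 8 7 11)=[0, 10, 1, 2, 4, 5, 8, 11, 7, 3, 9, 6]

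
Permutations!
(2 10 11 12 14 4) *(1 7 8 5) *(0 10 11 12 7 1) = (0 10 12 14 4 2 11 7 8 5) = [10, 1, 11, 3, 2, 0, 6, 8, 5, 9, 12, 7, 14, 13, 4]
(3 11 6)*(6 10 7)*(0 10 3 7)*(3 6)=[10, 1, 2, 11, 4, 5, 7, 3, 8, 9, 0, 6]=(0 10)(3 11 6 7)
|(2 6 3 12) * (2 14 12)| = |(2 6 3)(12 14)| = 6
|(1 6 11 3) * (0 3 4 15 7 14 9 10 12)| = 12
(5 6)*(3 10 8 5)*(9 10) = (3 9 10 8 5 6) = [0, 1, 2, 9, 4, 6, 3, 7, 5, 10, 8]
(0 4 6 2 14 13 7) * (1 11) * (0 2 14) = (0 4 6 14 13 7 2)(1 11) = [4, 11, 0, 3, 6, 5, 14, 2, 8, 9, 10, 1, 12, 7, 13]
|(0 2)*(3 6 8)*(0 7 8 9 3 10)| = |(0 2 7 8 10)(3 6 9)| = 15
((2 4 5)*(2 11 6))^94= (2 6 11 5 4)= [0, 1, 6, 3, 2, 4, 11, 7, 8, 9, 10, 5]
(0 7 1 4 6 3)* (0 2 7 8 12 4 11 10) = (0 8 12 4 6 3 2 7 1 11 10) = [8, 11, 7, 2, 6, 5, 3, 1, 12, 9, 0, 10, 4]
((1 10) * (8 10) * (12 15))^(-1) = (1 10 8)(12 15) = [0, 10, 2, 3, 4, 5, 6, 7, 1, 9, 8, 11, 15, 13, 14, 12]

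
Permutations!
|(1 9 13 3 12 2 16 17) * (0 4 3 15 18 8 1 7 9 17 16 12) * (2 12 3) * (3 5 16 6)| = |(0 4 2 5 16 6 3)(1 17 7 9 13 15 18 8)| = 56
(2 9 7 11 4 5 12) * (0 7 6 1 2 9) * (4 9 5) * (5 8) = (0 7 11 9 6 1 2)(5 12 8) = [7, 2, 0, 3, 4, 12, 1, 11, 5, 6, 10, 9, 8]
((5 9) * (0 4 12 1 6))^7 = (0 12 6 4 1)(5 9) = [12, 0, 2, 3, 1, 9, 4, 7, 8, 5, 10, 11, 6]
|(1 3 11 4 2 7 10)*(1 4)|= 12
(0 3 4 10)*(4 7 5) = (0 3 7 5 4 10) = [3, 1, 2, 7, 10, 4, 6, 5, 8, 9, 0]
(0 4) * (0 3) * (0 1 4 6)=(0 6)(1 4 3)=[6, 4, 2, 1, 3, 5, 0]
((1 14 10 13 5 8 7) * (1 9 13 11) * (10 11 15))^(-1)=[0, 11, 2, 3, 4, 13, 6, 8, 5, 7, 15, 14, 12, 9, 1, 10]=(1 11 14)(5 13 9 7 8)(10 15)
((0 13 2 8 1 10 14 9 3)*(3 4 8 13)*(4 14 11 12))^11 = (0 3)(1 8 4 12 11 10)(2 13)(9 14) = [3, 8, 13, 0, 12, 5, 6, 7, 4, 14, 1, 10, 11, 2, 9]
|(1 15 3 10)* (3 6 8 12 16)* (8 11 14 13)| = |(1 15 6 11 14 13 8 12 16 3 10)| = 11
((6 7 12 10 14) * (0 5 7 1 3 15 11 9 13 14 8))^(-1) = [8, 6, 2, 1, 4, 0, 14, 5, 10, 11, 12, 15, 7, 9, 13, 3] = (0 8 10 12 7 5)(1 6 14 13 9 11 15 3)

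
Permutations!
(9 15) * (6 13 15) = (6 13 15 9) = [0, 1, 2, 3, 4, 5, 13, 7, 8, 6, 10, 11, 12, 15, 14, 9]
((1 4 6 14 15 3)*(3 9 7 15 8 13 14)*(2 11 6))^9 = (15)(1 11)(2 3)(4 6) = [0, 11, 3, 2, 6, 5, 4, 7, 8, 9, 10, 1, 12, 13, 14, 15]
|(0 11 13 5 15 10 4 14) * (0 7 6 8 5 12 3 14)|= 13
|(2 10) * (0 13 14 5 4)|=10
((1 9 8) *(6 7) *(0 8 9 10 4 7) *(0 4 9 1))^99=(10)(0 8)=[8, 1, 2, 3, 4, 5, 6, 7, 0, 9, 10]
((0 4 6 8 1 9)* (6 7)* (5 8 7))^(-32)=(0 1 5)(4 9 8)=[1, 5, 2, 3, 9, 0, 6, 7, 4, 8]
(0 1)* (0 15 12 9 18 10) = (0 1 15 12 9 18 10) = [1, 15, 2, 3, 4, 5, 6, 7, 8, 18, 0, 11, 9, 13, 14, 12, 16, 17, 10]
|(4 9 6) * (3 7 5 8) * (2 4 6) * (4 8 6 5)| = |(2 8 3 7 4 9)(5 6)| = 6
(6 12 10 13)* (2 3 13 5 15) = (2 3 13 6 12 10 5 15) = [0, 1, 3, 13, 4, 15, 12, 7, 8, 9, 5, 11, 10, 6, 14, 2]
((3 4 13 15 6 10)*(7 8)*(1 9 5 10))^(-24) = (1 10 13)(3 15 9)(4 6 5) = [0, 10, 2, 15, 6, 4, 5, 7, 8, 3, 13, 11, 12, 1, 14, 9]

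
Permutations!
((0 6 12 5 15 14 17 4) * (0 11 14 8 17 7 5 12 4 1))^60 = (0 7 1 14 17 11 8 4 15 6 5) = [7, 14, 2, 3, 15, 0, 5, 1, 4, 9, 10, 8, 12, 13, 17, 6, 16, 11]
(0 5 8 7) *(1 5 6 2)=(0 6 2 1 5 8 7)=[6, 5, 1, 3, 4, 8, 2, 0, 7]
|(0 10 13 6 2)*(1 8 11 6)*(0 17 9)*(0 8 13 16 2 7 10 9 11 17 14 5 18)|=|(0 9 8 17 11 6 7 10 16 2 14 5 18)(1 13)|=26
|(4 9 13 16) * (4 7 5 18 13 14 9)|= 10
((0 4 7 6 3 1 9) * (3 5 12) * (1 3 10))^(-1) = [9, 10, 2, 3, 0, 6, 7, 4, 8, 1, 12, 11, 5] = (0 9 1 10 12 5 6 7 4)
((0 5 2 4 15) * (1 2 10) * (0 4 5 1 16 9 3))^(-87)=[1, 2, 5, 0, 15, 10, 6, 7, 8, 3, 16, 11, 12, 13, 14, 4, 9]=(0 1 2 5 10 16 9 3)(4 15)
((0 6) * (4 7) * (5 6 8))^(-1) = (0 6 5 8)(4 7) = [6, 1, 2, 3, 7, 8, 5, 4, 0]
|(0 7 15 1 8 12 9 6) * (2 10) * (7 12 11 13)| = 12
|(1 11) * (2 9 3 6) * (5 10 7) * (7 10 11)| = 4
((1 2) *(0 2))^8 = (0 1 2) = [1, 2, 0]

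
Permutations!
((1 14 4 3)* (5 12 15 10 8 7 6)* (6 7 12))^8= (15)= [0, 1, 2, 3, 4, 5, 6, 7, 8, 9, 10, 11, 12, 13, 14, 15]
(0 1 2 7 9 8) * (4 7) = (0 1 2 4 7 9 8) = [1, 2, 4, 3, 7, 5, 6, 9, 0, 8]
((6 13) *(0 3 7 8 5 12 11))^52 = (13)(0 8 11 7 12 3 5) = [8, 1, 2, 5, 4, 0, 6, 12, 11, 9, 10, 7, 3, 13]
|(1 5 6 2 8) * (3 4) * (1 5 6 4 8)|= 12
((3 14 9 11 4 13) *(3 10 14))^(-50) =(4 9 10)(11 14 13) =[0, 1, 2, 3, 9, 5, 6, 7, 8, 10, 4, 14, 12, 11, 13]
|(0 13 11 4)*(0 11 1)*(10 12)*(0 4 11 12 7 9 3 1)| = |(0 13)(1 4 12 10 7 9 3)| = 14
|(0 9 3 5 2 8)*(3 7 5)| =6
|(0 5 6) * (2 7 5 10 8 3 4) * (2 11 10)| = |(0 2 7 5 6)(3 4 11 10 8)| = 5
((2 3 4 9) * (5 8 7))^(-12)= [0, 1, 2, 3, 4, 5, 6, 7, 8, 9]= (9)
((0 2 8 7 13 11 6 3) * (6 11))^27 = (0 3 6 13 7 8 2) = [3, 1, 0, 6, 4, 5, 13, 8, 2, 9, 10, 11, 12, 7]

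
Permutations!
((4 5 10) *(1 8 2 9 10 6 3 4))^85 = [0, 1, 2, 4, 5, 6, 3, 7, 8, 9, 10] = (10)(3 4 5 6)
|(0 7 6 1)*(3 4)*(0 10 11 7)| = |(1 10 11 7 6)(3 4)| = 10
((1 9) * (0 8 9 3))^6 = (0 8 9 1 3) = [8, 3, 2, 0, 4, 5, 6, 7, 9, 1]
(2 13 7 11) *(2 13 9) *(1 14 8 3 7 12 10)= (1 14 8 3 7 11 13 12 10)(2 9)= [0, 14, 9, 7, 4, 5, 6, 11, 3, 2, 1, 13, 10, 12, 8]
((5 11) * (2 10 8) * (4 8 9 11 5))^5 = (2 8 4 11 9 10) = [0, 1, 8, 3, 11, 5, 6, 7, 4, 10, 2, 9]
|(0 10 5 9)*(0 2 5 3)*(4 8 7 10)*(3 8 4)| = 6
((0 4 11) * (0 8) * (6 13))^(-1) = (0 8 11 4)(6 13) = [8, 1, 2, 3, 0, 5, 13, 7, 11, 9, 10, 4, 12, 6]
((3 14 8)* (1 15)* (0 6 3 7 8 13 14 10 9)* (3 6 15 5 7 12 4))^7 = (0 4 5 9 12 1 10 8 15 3 7)(13 14) = [4, 10, 2, 7, 5, 9, 6, 0, 15, 12, 8, 11, 1, 14, 13, 3]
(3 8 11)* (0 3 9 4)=(0 3 8 11 9 4)=[3, 1, 2, 8, 0, 5, 6, 7, 11, 4, 10, 9]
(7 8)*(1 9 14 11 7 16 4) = [0, 9, 2, 3, 1, 5, 6, 8, 16, 14, 10, 7, 12, 13, 11, 15, 4] = (1 9 14 11 7 8 16 4)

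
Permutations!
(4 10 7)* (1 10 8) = [0, 10, 2, 3, 8, 5, 6, 4, 1, 9, 7] = (1 10 7 4 8)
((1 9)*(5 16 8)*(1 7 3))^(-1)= (1 3 7 9)(5 8 16)= [0, 3, 2, 7, 4, 8, 6, 9, 16, 1, 10, 11, 12, 13, 14, 15, 5]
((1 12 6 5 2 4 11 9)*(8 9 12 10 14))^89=(1 9 8 14 10)(2 5 6 12 11 4)=[0, 9, 5, 3, 2, 6, 12, 7, 14, 8, 1, 4, 11, 13, 10]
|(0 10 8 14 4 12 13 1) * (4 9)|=9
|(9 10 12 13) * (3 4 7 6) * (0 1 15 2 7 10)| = 12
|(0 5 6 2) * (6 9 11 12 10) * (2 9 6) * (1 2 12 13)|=|(0 5 6 9 11 13 1 2)(10 12)|=8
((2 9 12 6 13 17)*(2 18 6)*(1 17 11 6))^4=(1 17 18)(2 9 12)(6 13 11)=[0, 17, 9, 3, 4, 5, 13, 7, 8, 12, 10, 6, 2, 11, 14, 15, 16, 18, 1]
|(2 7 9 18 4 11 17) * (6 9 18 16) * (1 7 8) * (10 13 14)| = |(1 7 18 4 11 17 2 8)(6 9 16)(10 13 14)| = 24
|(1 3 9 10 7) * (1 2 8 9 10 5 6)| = 9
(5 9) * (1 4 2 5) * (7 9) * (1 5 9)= [0, 4, 9, 3, 2, 7, 6, 1, 8, 5]= (1 4 2 9 5 7)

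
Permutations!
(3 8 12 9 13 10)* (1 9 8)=(1 9 13 10 3)(8 12)=[0, 9, 2, 1, 4, 5, 6, 7, 12, 13, 3, 11, 8, 10]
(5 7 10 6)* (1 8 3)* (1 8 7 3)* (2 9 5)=(1 7 10 6 2 9 5 3 8)=[0, 7, 9, 8, 4, 3, 2, 10, 1, 5, 6]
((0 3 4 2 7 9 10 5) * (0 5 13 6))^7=[13, 1, 3, 6, 0, 5, 10, 4, 8, 2, 7, 11, 12, 9]=(0 13 9 2 3 6 10 7 4)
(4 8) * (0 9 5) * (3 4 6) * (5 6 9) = (0 5)(3 4 8 9 6) = [5, 1, 2, 4, 8, 0, 3, 7, 9, 6]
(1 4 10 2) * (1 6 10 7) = (1 4 7)(2 6 10) = [0, 4, 6, 3, 7, 5, 10, 1, 8, 9, 2]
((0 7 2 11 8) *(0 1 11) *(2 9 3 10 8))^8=[2, 8, 11, 9, 4, 5, 6, 0, 10, 7, 3, 1]=(0 2 11 1 8 10 3 9 7)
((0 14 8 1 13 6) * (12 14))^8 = (0 12 14 8 1 13 6) = [12, 13, 2, 3, 4, 5, 0, 7, 1, 9, 10, 11, 14, 6, 8]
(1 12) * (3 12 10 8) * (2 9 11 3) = (1 10 8 2 9 11 3 12) = [0, 10, 9, 12, 4, 5, 6, 7, 2, 11, 8, 3, 1]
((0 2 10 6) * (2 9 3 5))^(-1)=(0 6 10 2 5 3 9)=[6, 1, 5, 9, 4, 3, 10, 7, 8, 0, 2]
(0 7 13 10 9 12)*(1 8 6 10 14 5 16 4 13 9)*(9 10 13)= [7, 8, 2, 3, 9, 16, 13, 10, 6, 12, 1, 11, 0, 14, 5, 15, 4]= (0 7 10 1 8 6 13 14 5 16 4 9 12)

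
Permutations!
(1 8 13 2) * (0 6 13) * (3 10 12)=(0 6 13 2 1 8)(3 10 12)=[6, 8, 1, 10, 4, 5, 13, 7, 0, 9, 12, 11, 3, 2]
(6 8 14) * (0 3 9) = (0 3 9)(6 8 14) = [3, 1, 2, 9, 4, 5, 8, 7, 14, 0, 10, 11, 12, 13, 6]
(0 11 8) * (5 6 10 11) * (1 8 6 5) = (0 1 8)(6 10 11) = [1, 8, 2, 3, 4, 5, 10, 7, 0, 9, 11, 6]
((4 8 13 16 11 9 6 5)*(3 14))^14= (4 6 11 13)(5 9 16 8)= [0, 1, 2, 3, 6, 9, 11, 7, 5, 16, 10, 13, 12, 4, 14, 15, 8]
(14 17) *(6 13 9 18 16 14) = (6 13 9 18 16 14 17) = [0, 1, 2, 3, 4, 5, 13, 7, 8, 18, 10, 11, 12, 9, 17, 15, 14, 6, 16]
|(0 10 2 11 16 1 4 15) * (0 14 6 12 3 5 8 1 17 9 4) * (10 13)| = 17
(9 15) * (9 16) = (9 15 16) = [0, 1, 2, 3, 4, 5, 6, 7, 8, 15, 10, 11, 12, 13, 14, 16, 9]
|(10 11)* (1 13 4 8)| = |(1 13 4 8)(10 11)| = 4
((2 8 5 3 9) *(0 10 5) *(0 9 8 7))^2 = (0 5 8 2)(3 9 7 10) = [5, 1, 0, 9, 4, 8, 6, 10, 2, 7, 3]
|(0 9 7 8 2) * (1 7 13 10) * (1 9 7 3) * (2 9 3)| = |(0 7 8 9 13 10 3 1 2)| = 9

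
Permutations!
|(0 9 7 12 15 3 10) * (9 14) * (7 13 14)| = |(0 7 12 15 3 10)(9 13 14)| = 6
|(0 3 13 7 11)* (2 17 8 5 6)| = |(0 3 13 7 11)(2 17 8 5 6)| = 5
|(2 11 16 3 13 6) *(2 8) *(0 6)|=|(0 6 8 2 11 16 3 13)|=8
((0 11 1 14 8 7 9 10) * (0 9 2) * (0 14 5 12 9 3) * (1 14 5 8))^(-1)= [3, 14, 7, 10, 4, 2, 6, 8, 1, 12, 9, 0, 5, 13, 11]= (0 3 10 9 12 5 2 7 8 1 14 11)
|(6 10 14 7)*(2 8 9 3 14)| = |(2 8 9 3 14 7 6 10)| = 8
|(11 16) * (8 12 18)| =|(8 12 18)(11 16)| =6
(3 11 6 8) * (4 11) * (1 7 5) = (1 7 5)(3 4 11 6 8) = [0, 7, 2, 4, 11, 1, 8, 5, 3, 9, 10, 6]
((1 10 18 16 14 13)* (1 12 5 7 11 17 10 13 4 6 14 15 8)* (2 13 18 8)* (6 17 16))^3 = (1 14 10 18 4 8 6 17)(2 5 16 13 7 15 12 11) = [0, 14, 5, 3, 8, 16, 17, 15, 6, 9, 18, 2, 11, 7, 10, 12, 13, 1, 4]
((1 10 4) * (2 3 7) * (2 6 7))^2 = (1 4 10) = [0, 4, 2, 3, 10, 5, 6, 7, 8, 9, 1]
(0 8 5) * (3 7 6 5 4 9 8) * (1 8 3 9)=[9, 8, 2, 7, 1, 0, 5, 6, 4, 3]=(0 9 3 7 6 5)(1 8 4)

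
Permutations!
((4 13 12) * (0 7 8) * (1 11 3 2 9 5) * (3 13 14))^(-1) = (0 8 7)(1 5 9 2 3 14 4 12 13 11) = [8, 5, 3, 14, 12, 9, 6, 0, 7, 2, 10, 1, 13, 11, 4]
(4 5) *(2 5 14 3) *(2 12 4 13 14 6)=[0, 1, 5, 12, 6, 13, 2, 7, 8, 9, 10, 11, 4, 14, 3]=(2 5 13 14 3 12 4 6)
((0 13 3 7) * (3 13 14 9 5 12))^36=[14, 1, 2, 7, 4, 12, 6, 0, 8, 5, 10, 11, 3, 13, 9]=(0 14 9 5 12 3 7)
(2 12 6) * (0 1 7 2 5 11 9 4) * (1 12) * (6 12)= (12)(0 6 5 11 9 4)(1 7 2)= [6, 7, 1, 3, 0, 11, 5, 2, 8, 4, 10, 9, 12]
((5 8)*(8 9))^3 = (9) = [0, 1, 2, 3, 4, 5, 6, 7, 8, 9]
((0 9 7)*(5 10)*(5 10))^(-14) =[9, 1, 2, 3, 4, 5, 6, 0, 8, 7, 10] =(10)(0 9 7)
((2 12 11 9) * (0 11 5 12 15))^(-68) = (0 9 15 11 2) = [9, 1, 0, 3, 4, 5, 6, 7, 8, 15, 10, 2, 12, 13, 14, 11]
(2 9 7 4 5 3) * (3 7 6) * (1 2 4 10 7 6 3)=(1 2 9 3 4 5 6)(7 10)=[0, 2, 9, 4, 5, 6, 1, 10, 8, 3, 7]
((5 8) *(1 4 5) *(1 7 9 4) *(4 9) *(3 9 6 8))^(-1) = (3 5 4 7 8 6 9) = [0, 1, 2, 5, 7, 4, 9, 8, 6, 3]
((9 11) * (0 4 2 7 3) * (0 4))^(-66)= (11)(2 3)(4 7)= [0, 1, 3, 2, 7, 5, 6, 4, 8, 9, 10, 11]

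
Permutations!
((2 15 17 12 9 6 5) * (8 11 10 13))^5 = (2 6 12 15 5 9 17)(8 11 10 13) = [0, 1, 6, 3, 4, 9, 12, 7, 11, 17, 13, 10, 15, 8, 14, 5, 16, 2]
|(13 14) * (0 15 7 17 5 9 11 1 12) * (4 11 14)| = 12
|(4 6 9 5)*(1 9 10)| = 6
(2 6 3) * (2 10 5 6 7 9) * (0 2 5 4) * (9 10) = (0 2 7 10 4)(3 9 5 6) = [2, 1, 7, 9, 0, 6, 3, 10, 8, 5, 4]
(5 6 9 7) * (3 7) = (3 7 5 6 9) = [0, 1, 2, 7, 4, 6, 9, 5, 8, 3]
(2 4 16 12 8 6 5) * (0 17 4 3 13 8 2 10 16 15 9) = [17, 1, 3, 13, 15, 10, 5, 7, 6, 0, 16, 11, 2, 8, 14, 9, 12, 4] = (0 17 4 15 9)(2 3 13 8 6 5 10 16 12)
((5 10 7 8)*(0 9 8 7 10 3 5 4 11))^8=(0 4 9 11 8)=[4, 1, 2, 3, 9, 5, 6, 7, 0, 11, 10, 8]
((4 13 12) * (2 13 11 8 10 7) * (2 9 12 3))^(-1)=(2 3 13)(4 12 9 7 10 8 11)=[0, 1, 3, 13, 12, 5, 6, 10, 11, 7, 8, 4, 9, 2]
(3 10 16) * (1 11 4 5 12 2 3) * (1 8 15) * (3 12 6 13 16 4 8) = (1 11 8 15)(2 12)(3 10 4 5 6 13 16) = [0, 11, 12, 10, 5, 6, 13, 7, 15, 9, 4, 8, 2, 16, 14, 1, 3]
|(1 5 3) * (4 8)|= |(1 5 3)(4 8)|= 6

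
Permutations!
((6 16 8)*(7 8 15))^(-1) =(6 8 7 15 16) =[0, 1, 2, 3, 4, 5, 8, 15, 7, 9, 10, 11, 12, 13, 14, 16, 6]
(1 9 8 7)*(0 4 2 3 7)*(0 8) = (0 4 2 3 7 1 9) = [4, 9, 3, 7, 2, 5, 6, 1, 8, 0]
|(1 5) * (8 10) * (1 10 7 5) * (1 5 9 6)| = |(1 5 10 8 7 9 6)| = 7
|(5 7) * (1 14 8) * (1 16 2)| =10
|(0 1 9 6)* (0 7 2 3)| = 7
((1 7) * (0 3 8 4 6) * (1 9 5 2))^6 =(0 3 8 4 6)(1 7 9 5 2) =[3, 7, 1, 8, 6, 2, 0, 9, 4, 5]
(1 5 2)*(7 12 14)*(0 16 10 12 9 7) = (0 16 10 12 14)(1 5 2)(7 9) = [16, 5, 1, 3, 4, 2, 6, 9, 8, 7, 12, 11, 14, 13, 0, 15, 10]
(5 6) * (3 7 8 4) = [0, 1, 2, 7, 3, 6, 5, 8, 4] = (3 7 8 4)(5 6)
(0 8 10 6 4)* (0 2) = (0 8 10 6 4 2) = [8, 1, 0, 3, 2, 5, 4, 7, 10, 9, 6]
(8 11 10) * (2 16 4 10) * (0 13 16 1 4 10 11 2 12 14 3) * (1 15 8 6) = [13, 4, 15, 0, 11, 5, 1, 7, 2, 9, 6, 12, 14, 16, 3, 8, 10] = (0 13 16 10 6 1 4 11 12 14 3)(2 15 8)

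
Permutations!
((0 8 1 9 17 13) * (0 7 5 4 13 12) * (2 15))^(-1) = (0 12 17 9 1 8)(2 15)(4 5 7 13) = [12, 8, 15, 3, 5, 7, 6, 13, 0, 1, 10, 11, 17, 4, 14, 2, 16, 9]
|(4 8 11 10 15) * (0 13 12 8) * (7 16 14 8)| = 11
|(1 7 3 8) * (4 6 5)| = |(1 7 3 8)(4 6 5)| = 12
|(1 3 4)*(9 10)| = |(1 3 4)(9 10)| = 6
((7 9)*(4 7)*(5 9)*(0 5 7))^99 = [4, 1, 2, 3, 9, 0, 6, 7, 8, 5] = (0 4 9 5)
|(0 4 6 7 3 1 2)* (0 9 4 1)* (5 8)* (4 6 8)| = 21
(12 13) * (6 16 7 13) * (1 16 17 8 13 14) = (1 16 7 14)(6 17 8 13 12) = [0, 16, 2, 3, 4, 5, 17, 14, 13, 9, 10, 11, 6, 12, 1, 15, 7, 8]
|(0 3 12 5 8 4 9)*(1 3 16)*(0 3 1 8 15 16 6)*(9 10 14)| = 10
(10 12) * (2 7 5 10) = (2 7 5 10 12) = [0, 1, 7, 3, 4, 10, 6, 5, 8, 9, 12, 11, 2]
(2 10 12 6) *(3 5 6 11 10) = (2 3 5 6)(10 12 11) = [0, 1, 3, 5, 4, 6, 2, 7, 8, 9, 12, 10, 11]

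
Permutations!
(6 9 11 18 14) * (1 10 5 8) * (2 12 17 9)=(1 10 5 8)(2 12 17 9 11 18 14 6)=[0, 10, 12, 3, 4, 8, 2, 7, 1, 11, 5, 18, 17, 13, 6, 15, 16, 9, 14]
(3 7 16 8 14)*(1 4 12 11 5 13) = (1 4 12 11 5 13)(3 7 16 8 14) = [0, 4, 2, 7, 12, 13, 6, 16, 14, 9, 10, 5, 11, 1, 3, 15, 8]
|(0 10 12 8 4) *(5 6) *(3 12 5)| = |(0 10 5 6 3 12 8 4)| = 8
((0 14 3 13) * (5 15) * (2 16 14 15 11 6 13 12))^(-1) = (0 13 6 11 5 15)(2 12 3 14 16) = [13, 1, 12, 14, 4, 15, 11, 7, 8, 9, 10, 5, 3, 6, 16, 0, 2]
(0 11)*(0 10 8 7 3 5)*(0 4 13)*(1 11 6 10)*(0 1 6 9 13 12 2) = (0 9 13 1 11 6 10 8 7 3 5 4 12 2) = [9, 11, 0, 5, 12, 4, 10, 3, 7, 13, 8, 6, 2, 1]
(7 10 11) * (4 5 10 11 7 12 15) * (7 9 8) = (4 5 10 9 8 7 11 12 15) = [0, 1, 2, 3, 5, 10, 6, 11, 7, 8, 9, 12, 15, 13, 14, 4]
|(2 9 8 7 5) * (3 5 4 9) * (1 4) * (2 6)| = 20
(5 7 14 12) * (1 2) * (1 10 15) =(1 2 10 15)(5 7 14 12) =[0, 2, 10, 3, 4, 7, 6, 14, 8, 9, 15, 11, 5, 13, 12, 1]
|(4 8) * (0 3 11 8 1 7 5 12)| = 9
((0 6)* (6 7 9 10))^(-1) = (0 6 10 9 7) = [6, 1, 2, 3, 4, 5, 10, 0, 8, 7, 9]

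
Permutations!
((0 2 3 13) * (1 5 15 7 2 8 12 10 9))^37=(0 8 12 10 9 1 5 15 7 2 3 13)=[8, 5, 3, 13, 4, 15, 6, 2, 12, 1, 9, 11, 10, 0, 14, 7]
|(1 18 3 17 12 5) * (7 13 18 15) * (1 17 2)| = |(1 15 7 13 18 3 2)(5 17 12)| = 21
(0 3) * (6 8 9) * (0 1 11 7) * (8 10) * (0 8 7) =(0 3 1 11)(6 10 7 8 9) =[3, 11, 2, 1, 4, 5, 10, 8, 9, 6, 7, 0]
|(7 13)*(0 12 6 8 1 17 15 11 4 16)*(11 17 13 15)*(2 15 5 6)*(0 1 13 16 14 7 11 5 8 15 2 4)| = |(0 12 4 14 7 8 13 11)(1 16)(5 6 15 17)| = 8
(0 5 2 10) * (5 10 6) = (0 10)(2 6 5) = [10, 1, 6, 3, 4, 2, 5, 7, 8, 9, 0]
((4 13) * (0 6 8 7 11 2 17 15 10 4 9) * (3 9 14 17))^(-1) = (0 9 3 2 11 7 8 6)(4 10 15 17 14 13) = [9, 1, 11, 2, 10, 5, 0, 8, 6, 3, 15, 7, 12, 4, 13, 17, 16, 14]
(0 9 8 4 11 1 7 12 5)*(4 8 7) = (0 9 7 12 5)(1 4 11) = [9, 4, 2, 3, 11, 0, 6, 12, 8, 7, 10, 1, 5]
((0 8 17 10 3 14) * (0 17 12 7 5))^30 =(3 17)(10 14) =[0, 1, 2, 17, 4, 5, 6, 7, 8, 9, 14, 11, 12, 13, 10, 15, 16, 3]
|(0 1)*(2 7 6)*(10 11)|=6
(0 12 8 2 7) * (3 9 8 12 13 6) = (0 13 6 3 9 8 2 7) = [13, 1, 7, 9, 4, 5, 3, 0, 2, 8, 10, 11, 12, 6]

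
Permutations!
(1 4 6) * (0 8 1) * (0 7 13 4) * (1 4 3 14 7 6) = [8, 0, 2, 14, 1, 5, 6, 13, 4, 9, 10, 11, 12, 3, 7] = (0 8 4 1)(3 14 7 13)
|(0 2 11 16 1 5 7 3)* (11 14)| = |(0 2 14 11 16 1 5 7 3)| = 9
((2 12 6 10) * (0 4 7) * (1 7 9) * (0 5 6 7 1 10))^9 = [0, 1, 2, 3, 4, 5, 6, 7, 8, 9, 10, 11, 12] = (12)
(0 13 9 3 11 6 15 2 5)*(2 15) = (15)(0 13 9 3 11 6 2 5) = [13, 1, 5, 11, 4, 0, 2, 7, 8, 3, 10, 6, 12, 9, 14, 15]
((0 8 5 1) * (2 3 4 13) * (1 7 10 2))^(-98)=(0 5 10 3 13)(1 8 7 2 4)=[5, 8, 4, 13, 1, 10, 6, 2, 7, 9, 3, 11, 12, 0]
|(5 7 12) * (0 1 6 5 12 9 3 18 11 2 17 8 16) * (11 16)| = 36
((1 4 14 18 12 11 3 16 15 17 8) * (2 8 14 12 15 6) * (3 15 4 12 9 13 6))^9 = [0, 13, 4, 16, 15, 5, 18, 7, 9, 17, 10, 2, 6, 14, 12, 8, 3, 1, 11] = (1 13 14 12 6 18 11 2 4 15 8 9 17)(3 16)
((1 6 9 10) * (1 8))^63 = [0, 10, 2, 3, 4, 5, 8, 7, 9, 1, 6] = (1 10 6 8 9)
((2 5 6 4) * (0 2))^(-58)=[5, 1, 6, 3, 2, 4, 0]=(0 5 4 2 6)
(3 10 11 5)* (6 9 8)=(3 10 11 5)(6 9 8)=[0, 1, 2, 10, 4, 3, 9, 7, 6, 8, 11, 5]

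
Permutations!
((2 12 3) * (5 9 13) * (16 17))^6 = [0, 1, 2, 3, 4, 5, 6, 7, 8, 9, 10, 11, 12, 13, 14, 15, 16, 17] = (17)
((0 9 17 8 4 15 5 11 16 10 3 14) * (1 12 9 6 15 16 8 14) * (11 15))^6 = (0 10 14 16 17 4 9 8 12 11 1 6 3) = [10, 6, 2, 0, 9, 5, 3, 7, 12, 8, 14, 1, 11, 13, 16, 15, 17, 4]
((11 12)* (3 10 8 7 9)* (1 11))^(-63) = (12)(3 8 9 10 7) = [0, 1, 2, 8, 4, 5, 6, 3, 9, 10, 7, 11, 12]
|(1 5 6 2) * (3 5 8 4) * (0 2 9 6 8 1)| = 4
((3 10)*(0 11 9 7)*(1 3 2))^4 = (11) = [0, 1, 2, 3, 4, 5, 6, 7, 8, 9, 10, 11]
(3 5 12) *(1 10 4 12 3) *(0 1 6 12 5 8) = [1, 10, 2, 8, 5, 3, 12, 7, 0, 9, 4, 11, 6] = (0 1 10 4 5 3 8)(6 12)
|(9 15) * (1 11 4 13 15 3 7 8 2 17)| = 11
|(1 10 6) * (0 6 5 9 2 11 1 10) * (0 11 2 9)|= 4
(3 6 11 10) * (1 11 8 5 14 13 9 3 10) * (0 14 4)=(0 14 13 9 3 6 8 5 4)(1 11)=[14, 11, 2, 6, 0, 4, 8, 7, 5, 3, 10, 1, 12, 9, 13]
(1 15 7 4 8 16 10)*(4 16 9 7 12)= (1 15 12 4 8 9 7 16 10)= [0, 15, 2, 3, 8, 5, 6, 16, 9, 7, 1, 11, 4, 13, 14, 12, 10]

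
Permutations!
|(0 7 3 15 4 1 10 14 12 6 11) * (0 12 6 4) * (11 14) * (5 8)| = |(0 7 3 15)(1 10 11 12 4)(5 8)(6 14)| = 20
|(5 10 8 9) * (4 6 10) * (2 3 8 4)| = 15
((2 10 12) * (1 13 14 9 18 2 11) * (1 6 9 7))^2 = (1 14)(2 12 6 18 10 11 9)(7 13) = [0, 14, 12, 3, 4, 5, 18, 13, 8, 2, 11, 9, 6, 7, 1, 15, 16, 17, 10]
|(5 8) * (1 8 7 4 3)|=|(1 8 5 7 4 3)|=6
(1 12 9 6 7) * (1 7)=[0, 12, 2, 3, 4, 5, 1, 7, 8, 6, 10, 11, 9]=(1 12 9 6)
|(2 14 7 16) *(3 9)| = 4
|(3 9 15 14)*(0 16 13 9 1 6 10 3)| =|(0 16 13 9 15 14)(1 6 10 3)| =12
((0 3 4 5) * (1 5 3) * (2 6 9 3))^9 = (2 4 3 9 6) = [0, 1, 4, 9, 3, 5, 2, 7, 8, 6]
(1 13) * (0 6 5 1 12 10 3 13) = (0 6 5 1)(3 13 12 10) = [6, 0, 2, 13, 4, 1, 5, 7, 8, 9, 3, 11, 10, 12]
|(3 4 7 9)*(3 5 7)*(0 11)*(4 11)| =|(0 4 3 11)(5 7 9)| =12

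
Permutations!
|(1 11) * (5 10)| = 2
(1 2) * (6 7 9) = (1 2)(6 7 9) = [0, 2, 1, 3, 4, 5, 7, 9, 8, 6]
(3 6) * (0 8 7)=(0 8 7)(3 6)=[8, 1, 2, 6, 4, 5, 3, 0, 7]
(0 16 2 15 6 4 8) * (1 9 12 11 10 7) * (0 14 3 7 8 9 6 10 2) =[16, 6, 15, 7, 9, 5, 4, 1, 14, 12, 8, 2, 11, 13, 3, 10, 0] =(0 16)(1 6 4 9 12 11 2 15 10 8 14 3 7)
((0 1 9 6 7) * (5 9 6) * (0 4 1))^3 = (1 4 7 6)(5 9) = [0, 4, 2, 3, 7, 9, 1, 6, 8, 5]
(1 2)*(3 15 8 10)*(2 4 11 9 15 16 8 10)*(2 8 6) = (1 4 11 9 15 10 3 16 6 2) = [0, 4, 1, 16, 11, 5, 2, 7, 8, 15, 3, 9, 12, 13, 14, 10, 6]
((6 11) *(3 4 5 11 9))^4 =[0, 1, 2, 6, 9, 3, 5, 7, 8, 11, 10, 4] =(3 6 5)(4 9 11)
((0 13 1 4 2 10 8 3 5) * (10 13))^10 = (1 2)(4 13) = [0, 2, 1, 3, 13, 5, 6, 7, 8, 9, 10, 11, 12, 4]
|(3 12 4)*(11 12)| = |(3 11 12 4)| = 4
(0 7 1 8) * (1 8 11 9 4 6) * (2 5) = (0 7 8)(1 11 9 4 6)(2 5) = [7, 11, 5, 3, 6, 2, 1, 8, 0, 4, 10, 9]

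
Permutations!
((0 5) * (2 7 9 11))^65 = (0 5)(2 7 9 11) = [5, 1, 7, 3, 4, 0, 6, 9, 8, 11, 10, 2]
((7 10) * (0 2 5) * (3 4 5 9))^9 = (0 3)(2 4)(5 9)(7 10) = [3, 1, 4, 0, 2, 9, 6, 10, 8, 5, 7]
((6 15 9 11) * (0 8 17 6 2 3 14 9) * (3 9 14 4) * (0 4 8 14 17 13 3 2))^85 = [15, 1, 14, 8, 0, 5, 9, 7, 13, 17, 10, 6, 12, 3, 4, 11, 16, 2] = (0 15 11 6 9 17 2 14 4)(3 8 13)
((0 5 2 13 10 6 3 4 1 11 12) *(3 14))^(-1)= (0 12 11 1 4 3 14 6 10 13 2 5)= [12, 4, 5, 14, 3, 0, 10, 7, 8, 9, 13, 1, 11, 2, 6]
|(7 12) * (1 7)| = |(1 7 12)| = 3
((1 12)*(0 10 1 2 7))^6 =(12) =[0, 1, 2, 3, 4, 5, 6, 7, 8, 9, 10, 11, 12]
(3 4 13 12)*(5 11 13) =(3 4 5 11 13 12) =[0, 1, 2, 4, 5, 11, 6, 7, 8, 9, 10, 13, 3, 12]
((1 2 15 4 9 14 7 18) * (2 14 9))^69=[0, 14, 2, 3, 4, 5, 6, 18, 8, 9, 10, 11, 12, 13, 7, 15, 16, 17, 1]=(1 14 7 18)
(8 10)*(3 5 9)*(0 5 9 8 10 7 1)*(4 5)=(10)(0 4 5 8 7 1)(3 9)=[4, 0, 2, 9, 5, 8, 6, 1, 7, 3, 10]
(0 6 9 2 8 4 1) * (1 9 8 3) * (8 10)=(0 6 10 8 4 9 2 3 1)=[6, 0, 3, 1, 9, 5, 10, 7, 4, 2, 8]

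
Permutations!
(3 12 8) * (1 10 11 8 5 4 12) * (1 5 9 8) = [0, 10, 2, 5, 12, 4, 6, 7, 3, 8, 11, 1, 9] = (1 10 11)(3 5 4 12 9 8)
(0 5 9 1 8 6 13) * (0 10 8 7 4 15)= (0 5 9 1 7 4 15)(6 13 10 8)= [5, 7, 2, 3, 15, 9, 13, 4, 6, 1, 8, 11, 12, 10, 14, 0]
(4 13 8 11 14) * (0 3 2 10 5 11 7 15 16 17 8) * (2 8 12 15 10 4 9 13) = (0 3 8 7 10 5 11 14 9 13)(2 4)(12 15 16 17) = [3, 1, 4, 8, 2, 11, 6, 10, 7, 13, 5, 14, 15, 0, 9, 16, 17, 12]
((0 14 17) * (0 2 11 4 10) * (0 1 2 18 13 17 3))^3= (18)(1 4 2 10 11)= [0, 4, 10, 3, 2, 5, 6, 7, 8, 9, 11, 1, 12, 13, 14, 15, 16, 17, 18]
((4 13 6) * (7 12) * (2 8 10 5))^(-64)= (4 6 13)= [0, 1, 2, 3, 6, 5, 13, 7, 8, 9, 10, 11, 12, 4]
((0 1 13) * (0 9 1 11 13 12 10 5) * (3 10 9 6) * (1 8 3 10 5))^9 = (0 3 9 1 6 11 5 8 12 10 13) = [3, 6, 2, 9, 4, 8, 11, 7, 12, 1, 13, 5, 10, 0]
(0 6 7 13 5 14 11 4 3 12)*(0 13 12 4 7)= (0 6)(3 4)(5 14 11 7 12 13)= [6, 1, 2, 4, 3, 14, 0, 12, 8, 9, 10, 7, 13, 5, 11]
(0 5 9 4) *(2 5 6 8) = (0 6 8 2 5 9 4) = [6, 1, 5, 3, 0, 9, 8, 7, 2, 4]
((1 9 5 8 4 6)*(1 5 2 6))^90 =(1 4 8 5 6 2 9) =[0, 4, 9, 3, 8, 6, 2, 7, 5, 1]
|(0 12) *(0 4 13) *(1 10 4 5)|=7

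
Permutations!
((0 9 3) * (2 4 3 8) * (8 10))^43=(0 9 10 8 2 4 3)=[9, 1, 4, 0, 3, 5, 6, 7, 2, 10, 8]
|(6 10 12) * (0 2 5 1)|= 12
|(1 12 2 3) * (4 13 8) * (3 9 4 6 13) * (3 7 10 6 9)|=28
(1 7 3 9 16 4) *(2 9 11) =(1 7 3 11 2 9 16 4) =[0, 7, 9, 11, 1, 5, 6, 3, 8, 16, 10, 2, 12, 13, 14, 15, 4]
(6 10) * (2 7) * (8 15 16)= [0, 1, 7, 3, 4, 5, 10, 2, 15, 9, 6, 11, 12, 13, 14, 16, 8]= (2 7)(6 10)(8 15 16)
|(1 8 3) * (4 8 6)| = |(1 6 4 8 3)| = 5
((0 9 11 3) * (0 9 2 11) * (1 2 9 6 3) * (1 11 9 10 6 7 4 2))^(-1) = (11)(0 9 2 4 7 3 6 10) = [9, 1, 4, 6, 7, 5, 10, 3, 8, 2, 0, 11]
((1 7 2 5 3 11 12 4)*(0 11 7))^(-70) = [0, 1, 3, 2, 4, 7, 6, 5, 8, 9, 10, 11, 12] = (12)(2 3)(5 7)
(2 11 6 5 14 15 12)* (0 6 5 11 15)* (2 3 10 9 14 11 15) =(0 6 15 12 3 10 9 14)(5 11) =[6, 1, 2, 10, 4, 11, 15, 7, 8, 14, 9, 5, 3, 13, 0, 12]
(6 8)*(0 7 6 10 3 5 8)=[7, 1, 2, 5, 4, 8, 0, 6, 10, 9, 3]=(0 7 6)(3 5 8 10)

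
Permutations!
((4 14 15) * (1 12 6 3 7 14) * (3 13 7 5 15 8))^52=(1 5 14 6 4 3 7 12 15 8 13)=[0, 5, 2, 7, 3, 14, 4, 12, 13, 9, 10, 11, 15, 1, 6, 8]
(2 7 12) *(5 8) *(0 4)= (0 4)(2 7 12)(5 8)= [4, 1, 7, 3, 0, 8, 6, 12, 5, 9, 10, 11, 2]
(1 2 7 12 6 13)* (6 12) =(1 2 7 6 13) =[0, 2, 7, 3, 4, 5, 13, 6, 8, 9, 10, 11, 12, 1]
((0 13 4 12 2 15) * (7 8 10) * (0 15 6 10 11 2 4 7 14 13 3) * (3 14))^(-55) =(15)(0 11)(2 14)(3 8)(4 12)(6 13)(7 10) =[11, 1, 14, 8, 12, 5, 13, 10, 3, 9, 7, 0, 4, 6, 2, 15]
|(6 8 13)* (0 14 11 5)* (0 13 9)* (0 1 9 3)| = 8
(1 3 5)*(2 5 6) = [0, 3, 5, 6, 4, 1, 2] = (1 3 6 2 5)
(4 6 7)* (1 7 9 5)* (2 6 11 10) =(1 7 4 11 10 2 6 9 5) =[0, 7, 6, 3, 11, 1, 9, 4, 8, 5, 2, 10]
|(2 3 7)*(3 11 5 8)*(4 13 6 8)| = |(2 11 5 4 13 6 8 3 7)| = 9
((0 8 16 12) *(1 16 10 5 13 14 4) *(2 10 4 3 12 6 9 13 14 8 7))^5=[14, 8, 12, 10, 13, 7, 1, 3, 9, 16, 0, 11, 5, 6, 2, 15, 4]=(0 14 2 12 5 7 3 10)(1 8 9 16 4 13 6)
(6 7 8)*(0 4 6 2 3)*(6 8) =[4, 1, 3, 0, 8, 5, 7, 6, 2] =(0 4 8 2 3)(6 7)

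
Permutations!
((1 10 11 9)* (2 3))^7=(1 9 11 10)(2 3)=[0, 9, 3, 2, 4, 5, 6, 7, 8, 11, 1, 10]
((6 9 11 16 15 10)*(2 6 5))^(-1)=(2 5 10 15 16 11 9 6)=[0, 1, 5, 3, 4, 10, 2, 7, 8, 6, 15, 9, 12, 13, 14, 16, 11]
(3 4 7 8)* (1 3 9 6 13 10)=(1 3 4 7 8 9 6 13 10)=[0, 3, 2, 4, 7, 5, 13, 8, 9, 6, 1, 11, 12, 10]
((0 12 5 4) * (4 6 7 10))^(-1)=(0 4 10 7 6 5 12)=[4, 1, 2, 3, 10, 12, 5, 6, 8, 9, 7, 11, 0]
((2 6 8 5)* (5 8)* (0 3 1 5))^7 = (8)(0 3 1 5 2 6) = [3, 5, 6, 1, 4, 2, 0, 7, 8]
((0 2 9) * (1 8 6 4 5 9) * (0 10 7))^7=(0 9 6 2 10 4 1 7 5 8)=[9, 7, 10, 3, 1, 8, 2, 5, 0, 6, 4]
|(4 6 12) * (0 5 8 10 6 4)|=6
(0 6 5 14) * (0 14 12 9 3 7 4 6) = (14)(3 7 4 6 5 12 9) = [0, 1, 2, 7, 6, 12, 5, 4, 8, 3, 10, 11, 9, 13, 14]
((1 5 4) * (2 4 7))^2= (1 7 4 5 2)= [0, 7, 1, 3, 5, 2, 6, 4]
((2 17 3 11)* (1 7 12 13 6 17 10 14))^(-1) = (1 14 10 2 11 3 17 6 13 12 7) = [0, 14, 11, 17, 4, 5, 13, 1, 8, 9, 2, 3, 7, 12, 10, 15, 16, 6]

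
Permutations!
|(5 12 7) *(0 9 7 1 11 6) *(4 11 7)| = |(0 9 4 11 6)(1 7 5 12)| = 20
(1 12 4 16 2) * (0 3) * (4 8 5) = (0 3)(1 12 8 5 4 16 2) = [3, 12, 1, 0, 16, 4, 6, 7, 5, 9, 10, 11, 8, 13, 14, 15, 2]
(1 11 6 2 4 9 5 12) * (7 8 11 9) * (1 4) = [0, 9, 1, 3, 7, 12, 2, 8, 11, 5, 10, 6, 4] = (1 9 5 12 4 7 8 11 6 2)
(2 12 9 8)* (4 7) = (2 12 9 8)(4 7) = [0, 1, 12, 3, 7, 5, 6, 4, 2, 8, 10, 11, 9]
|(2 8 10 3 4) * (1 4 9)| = 7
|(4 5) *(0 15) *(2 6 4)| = |(0 15)(2 6 4 5)| = 4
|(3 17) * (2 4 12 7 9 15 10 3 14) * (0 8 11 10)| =|(0 8 11 10 3 17 14 2 4 12 7 9 15)| =13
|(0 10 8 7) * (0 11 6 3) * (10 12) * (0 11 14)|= |(0 12 10 8 7 14)(3 11 6)|= 6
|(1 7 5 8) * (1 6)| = 5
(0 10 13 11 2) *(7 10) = (0 7 10 13 11 2) = [7, 1, 0, 3, 4, 5, 6, 10, 8, 9, 13, 2, 12, 11]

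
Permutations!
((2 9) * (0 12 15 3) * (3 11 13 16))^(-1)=[3, 1, 9, 16, 4, 5, 6, 7, 8, 2, 10, 15, 0, 11, 14, 12, 13]=(0 3 16 13 11 15 12)(2 9)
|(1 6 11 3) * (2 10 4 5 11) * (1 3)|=|(1 6 2 10 4 5 11)|=7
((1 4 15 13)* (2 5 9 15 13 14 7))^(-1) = (1 13 4)(2 7 14 15 9 5) = [0, 13, 7, 3, 1, 2, 6, 14, 8, 5, 10, 11, 12, 4, 15, 9]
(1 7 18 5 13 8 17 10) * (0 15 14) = (0 15 14)(1 7 18 5 13 8 17 10) = [15, 7, 2, 3, 4, 13, 6, 18, 17, 9, 1, 11, 12, 8, 0, 14, 16, 10, 5]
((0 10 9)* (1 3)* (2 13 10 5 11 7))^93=(0 13 11 9 2 5 10 7)(1 3)=[13, 3, 5, 1, 4, 10, 6, 0, 8, 2, 7, 9, 12, 11]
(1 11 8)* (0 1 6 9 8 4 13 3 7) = (0 1 11 4 13 3 7)(6 9 8) = [1, 11, 2, 7, 13, 5, 9, 0, 6, 8, 10, 4, 12, 3]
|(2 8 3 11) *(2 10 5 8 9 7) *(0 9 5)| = |(0 9 7 2 5 8 3 11 10)| = 9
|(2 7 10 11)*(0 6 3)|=12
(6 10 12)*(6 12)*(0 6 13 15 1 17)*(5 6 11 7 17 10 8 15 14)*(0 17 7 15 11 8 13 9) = (17)(0 8 11 15 1 10 9)(5 6 13 14) = [8, 10, 2, 3, 4, 6, 13, 7, 11, 0, 9, 15, 12, 14, 5, 1, 16, 17]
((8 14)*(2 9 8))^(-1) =(2 14 8 9) =[0, 1, 14, 3, 4, 5, 6, 7, 9, 2, 10, 11, 12, 13, 8]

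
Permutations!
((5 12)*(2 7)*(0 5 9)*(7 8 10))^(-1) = (0 9 12 5)(2 7 10 8) = [9, 1, 7, 3, 4, 0, 6, 10, 2, 12, 8, 11, 5]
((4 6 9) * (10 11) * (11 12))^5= (4 9 6)(10 11 12)= [0, 1, 2, 3, 9, 5, 4, 7, 8, 6, 11, 12, 10]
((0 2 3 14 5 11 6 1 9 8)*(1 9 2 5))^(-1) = [8, 14, 1, 2, 4, 0, 11, 7, 9, 6, 10, 5, 12, 13, 3] = (0 8 9 6 11 5)(1 14 3 2)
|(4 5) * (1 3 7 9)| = |(1 3 7 9)(4 5)| = 4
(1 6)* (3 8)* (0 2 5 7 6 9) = [2, 9, 5, 8, 4, 7, 1, 6, 3, 0] = (0 2 5 7 6 1 9)(3 8)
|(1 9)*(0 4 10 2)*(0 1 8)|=|(0 4 10 2 1 9 8)|=7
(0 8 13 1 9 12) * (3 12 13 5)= [8, 9, 2, 12, 4, 3, 6, 7, 5, 13, 10, 11, 0, 1]= (0 8 5 3 12)(1 9 13)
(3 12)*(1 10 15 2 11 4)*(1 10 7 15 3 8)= [0, 7, 11, 12, 10, 5, 6, 15, 1, 9, 3, 4, 8, 13, 14, 2]= (1 7 15 2 11 4 10 3 12 8)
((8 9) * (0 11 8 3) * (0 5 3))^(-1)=(0 9 8 11)(3 5)=[9, 1, 2, 5, 4, 3, 6, 7, 11, 8, 10, 0]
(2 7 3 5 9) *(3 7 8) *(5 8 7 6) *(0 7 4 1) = (0 7 6 5 9 2 4 1)(3 8) = [7, 0, 4, 8, 1, 9, 5, 6, 3, 2]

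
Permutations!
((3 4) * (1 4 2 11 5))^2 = (1 3 11)(2 5 4) = [0, 3, 5, 11, 2, 4, 6, 7, 8, 9, 10, 1]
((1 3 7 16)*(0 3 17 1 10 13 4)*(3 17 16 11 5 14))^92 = (0 17 1 16 10 13 4)(3 11 14 7 5) = [17, 16, 2, 11, 0, 3, 6, 5, 8, 9, 13, 14, 12, 4, 7, 15, 10, 1]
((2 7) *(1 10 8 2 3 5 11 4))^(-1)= (1 4 11 5 3 7 2 8 10)= [0, 4, 8, 7, 11, 3, 6, 2, 10, 9, 1, 5]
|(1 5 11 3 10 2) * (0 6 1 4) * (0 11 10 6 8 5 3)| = |(0 8 5 10 2 4 11)(1 3 6)| = 21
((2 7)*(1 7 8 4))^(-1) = (1 4 8 2 7) = [0, 4, 7, 3, 8, 5, 6, 1, 2]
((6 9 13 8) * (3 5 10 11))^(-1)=(3 11 10 5)(6 8 13 9)=[0, 1, 2, 11, 4, 3, 8, 7, 13, 6, 5, 10, 12, 9]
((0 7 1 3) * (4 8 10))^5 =(0 7 1 3)(4 10 8) =[7, 3, 2, 0, 10, 5, 6, 1, 4, 9, 8]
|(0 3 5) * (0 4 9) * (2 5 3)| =5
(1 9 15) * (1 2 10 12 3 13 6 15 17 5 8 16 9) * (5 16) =(2 10 12 3 13 6 15)(5 8)(9 17 16) =[0, 1, 10, 13, 4, 8, 15, 7, 5, 17, 12, 11, 3, 6, 14, 2, 9, 16]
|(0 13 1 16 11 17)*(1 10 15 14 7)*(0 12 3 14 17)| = 12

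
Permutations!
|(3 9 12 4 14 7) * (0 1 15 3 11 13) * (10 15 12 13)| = |(0 1 12 4 14 7 11 10 15 3 9 13)| = 12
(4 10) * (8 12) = [0, 1, 2, 3, 10, 5, 6, 7, 12, 9, 4, 11, 8] = (4 10)(8 12)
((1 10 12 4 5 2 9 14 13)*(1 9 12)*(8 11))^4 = [0, 1, 2, 3, 4, 5, 6, 7, 8, 14, 10, 11, 12, 9, 13] = (9 14 13)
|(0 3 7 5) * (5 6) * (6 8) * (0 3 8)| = |(0 8 6 5 3 7)| = 6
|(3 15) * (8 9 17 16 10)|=|(3 15)(8 9 17 16 10)|=10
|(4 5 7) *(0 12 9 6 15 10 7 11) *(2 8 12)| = 12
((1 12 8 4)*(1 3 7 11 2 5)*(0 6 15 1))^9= (0 11 4 1)(2 3 12 6)(5 7 8 15)= [11, 0, 3, 12, 1, 7, 2, 8, 15, 9, 10, 4, 6, 13, 14, 5]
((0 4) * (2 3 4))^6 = [3, 1, 4, 0, 2] = (0 3)(2 4)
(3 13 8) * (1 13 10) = (1 13 8 3 10) = [0, 13, 2, 10, 4, 5, 6, 7, 3, 9, 1, 11, 12, 8]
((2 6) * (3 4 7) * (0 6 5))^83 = (0 5 2 6)(3 7 4) = [5, 1, 6, 7, 3, 2, 0, 4]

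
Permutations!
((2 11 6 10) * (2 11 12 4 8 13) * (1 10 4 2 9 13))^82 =(13)(1 4 11)(6 10 8) =[0, 4, 2, 3, 11, 5, 10, 7, 6, 9, 8, 1, 12, 13]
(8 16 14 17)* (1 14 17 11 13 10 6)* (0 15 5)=(0 15 5)(1 14 11 13 10 6)(8 16 17)=[15, 14, 2, 3, 4, 0, 1, 7, 16, 9, 6, 13, 12, 10, 11, 5, 17, 8]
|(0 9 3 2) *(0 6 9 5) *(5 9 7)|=|(0 9 3 2 6 7 5)|=7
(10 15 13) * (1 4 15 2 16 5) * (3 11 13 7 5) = (1 4 15 7 5)(2 16 3 11 13 10) = [0, 4, 16, 11, 15, 1, 6, 5, 8, 9, 2, 13, 12, 10, 14, 7, 3]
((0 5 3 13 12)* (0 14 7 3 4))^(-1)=(0 4 5)(3 7 14 12 13)=[4, 1, 2, 7, 5, 0, 6, 14, 8, 9, 10, 11, 13, 3, 12]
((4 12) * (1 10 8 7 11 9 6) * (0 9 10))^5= (0 9 6 1)(4 12)(7 11 10 8)= [9, 0, 2, 3, 12, 5, 1, 11, 7, 6, 8, 10, 4]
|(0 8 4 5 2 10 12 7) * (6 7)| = |(0 8 4 5 2 10 12 6 7)| = 9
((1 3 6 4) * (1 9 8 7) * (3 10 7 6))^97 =(1 10 7)(4 9 8 6) =[0, 10, 2, 3, 9, 5, 4, 1, 6, 8, 7]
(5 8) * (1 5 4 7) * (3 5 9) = (1 9 3 5 8 4 7) = [0, 9, 2, 5, 7, 8, 6, 1, 4, 3]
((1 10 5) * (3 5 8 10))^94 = (10)(1 3 5) = [0, 3, 2, 5, 4, 1, 6, 7, 8, 9, 10]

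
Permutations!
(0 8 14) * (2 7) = (0 8 14)(2 7) = [8, 1, 7, 3, 4, 5, 6, 2, 14, 9, 10, 11, 12, 13, 0]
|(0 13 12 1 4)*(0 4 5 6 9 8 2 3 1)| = |(0 13 12)(1 5 6 9 8 2 3)| = 21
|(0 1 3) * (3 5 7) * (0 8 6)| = 7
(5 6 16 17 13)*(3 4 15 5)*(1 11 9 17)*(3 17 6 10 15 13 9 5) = (1 11 5 10 15 3 4 13 17 9 6 16) = [0, 11, 2, 4, 13, 10, 16, 7, 8, 6, 15, 5, 12, 17, 14, 3, 1, 9]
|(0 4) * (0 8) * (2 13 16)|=3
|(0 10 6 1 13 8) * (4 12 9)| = 6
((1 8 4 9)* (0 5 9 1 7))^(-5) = (0 7 9 5)(1 8 4) = [7, 8, 2, 3, 1, 0, 6, 9, 4, 5]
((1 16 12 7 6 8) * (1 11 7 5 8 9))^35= (1 9 6 7 11 8 5 12 16)= [0, 9, 2, 3, 4, 12, 7, 11, 5, 6, 10, 8, 16, 13, 14, 15, 1]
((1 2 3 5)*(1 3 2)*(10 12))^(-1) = (3 5)(10 12) = [0, 1, 2, 5, 4, 3, 6, 7, 8, 9, 12, 11, 10]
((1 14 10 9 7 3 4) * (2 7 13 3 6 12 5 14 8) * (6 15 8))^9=(1 4 3 13 9 10 14 5 12 6)(2 7 15 8)=[0, 4, 7, 13, 3, 12, 1, 15, 2, 10, 14, 11, 6, 9, 5, 8]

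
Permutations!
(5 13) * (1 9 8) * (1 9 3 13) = (1 3 13 5)(8 9) = [0, 3, 2, 13, 4, 1, 6, 7, 9, 8, 10, 11, 12, 5]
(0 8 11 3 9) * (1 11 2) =(0 8 2 1 11 3 9) =[8, 11, 1, 9, 4, 5, 6, 7, 2, 0, 10, 3]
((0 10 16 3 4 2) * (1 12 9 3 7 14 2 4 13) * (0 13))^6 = [13, 16, 0, 2, 4, 5, 6, 9, 8, 14, 1, 11, 7, 10, 3, 15, 12] = (0 13 10 1 16 12 7 9 14 3 2)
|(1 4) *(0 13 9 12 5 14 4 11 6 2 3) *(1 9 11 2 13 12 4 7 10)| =18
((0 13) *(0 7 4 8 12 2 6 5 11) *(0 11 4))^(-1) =(0 7 13)(2 12 8 4 5 6) =[7, 1, 12, 3, 5, 6, 2, 13, 4, 9, 10, 11, 8, 0]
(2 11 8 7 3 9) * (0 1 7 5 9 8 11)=(11)(0 1 7 3 8 5 9 2)=[1, 7, 0, 8, 4, 9, 6, 3, 5, 2, 10, 11]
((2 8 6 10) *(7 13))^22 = (13)(2 6)(8 10) = [0, 1, 6, 3, 4, 5, 2, 7, 10, 9, 8, 11, 12, 13]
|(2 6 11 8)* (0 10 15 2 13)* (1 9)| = |(0 10 15 2 6 11 8 13)(1 9)| = 8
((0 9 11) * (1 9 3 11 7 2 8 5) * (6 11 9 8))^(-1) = (0 11 6 2 7 9 3)(1 5 8) = [11, 5, 7, 0, 4, 8, 2, 9, 1, 3, 10, 6]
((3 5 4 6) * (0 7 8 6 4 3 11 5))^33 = [5, 1, 2, 11, 4, 6, 7, 3, 0, 9, 10, 8] = (0 5 6 7 3 11 8)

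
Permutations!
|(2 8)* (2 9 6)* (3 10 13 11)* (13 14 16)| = 12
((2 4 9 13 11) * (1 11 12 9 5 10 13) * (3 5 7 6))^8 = (1 10 7)(2 12 3)(4 9 5)(6 11 13) = [0, 10, 12, 2, 9, 4, 11, 1, 8, 5, 7, 13, 3, 6]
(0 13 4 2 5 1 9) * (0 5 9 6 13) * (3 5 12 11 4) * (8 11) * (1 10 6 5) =[0, 5, 9, 1, 2, 10, 13, 7, 11, 12, 6, 4, 8, 3] =(1 5 10 6 13 3)(2 9 12 8 11 4)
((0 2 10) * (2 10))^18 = (10) = [0, 1, 2, 3, 4, 5, 6, 7, 8, 9, 10]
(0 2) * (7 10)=(0 2)(7 10)=[2, 1, 0, 3, 4, 5, 6, 10, 8, 9, 7]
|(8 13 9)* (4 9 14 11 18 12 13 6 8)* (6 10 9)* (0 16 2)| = |(0 16 2)(4 6 8 10 9)(11 18 12 13 14)| = 15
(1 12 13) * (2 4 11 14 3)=(1 12 13)(2 4 11 14 3)=[0, 12, 4, 2, 11, 5, 6, 7, 8, 9, 10, 14, 13, 1, 3]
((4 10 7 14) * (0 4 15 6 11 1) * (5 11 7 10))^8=(15)(0 11 4 1 5)=[11, 5, 2, 3, 1, 0, 6, 7, 8, 9, 10, 4, 12, 13, 14, 15]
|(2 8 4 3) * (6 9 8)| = |(2 6 9 8 4 3)| = 6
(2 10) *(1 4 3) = (1 4 3)(2 10) = [0, 4, 10, 1, 3, 5, 6, 7, 8, 9, 2]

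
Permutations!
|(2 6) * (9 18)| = 2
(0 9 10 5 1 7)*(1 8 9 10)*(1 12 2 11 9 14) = (0 10 5 8 14 1 7)(2 11 9 12) = [10, 7, 11, 3, 4, 8, 6, 0, 14, 12, 5, 9, 2, 13, 1]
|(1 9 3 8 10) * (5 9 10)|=4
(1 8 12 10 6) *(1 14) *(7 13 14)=(1 8 12 10 6 7 13 14)=[0, 8, 2, 3, 4, 5, 7, 13, 12, 9, 6, 11, 10, 14, 1]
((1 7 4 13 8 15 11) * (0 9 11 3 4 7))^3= [1, 11, 2, 8, 15, 5, 6, 7, 4, 0, 10, 9, 12, 3, 14, 13]= (0 1 11 9)(3 8 4 15 13)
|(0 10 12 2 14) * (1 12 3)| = |(0 10 3 1 12 2 14)| = 7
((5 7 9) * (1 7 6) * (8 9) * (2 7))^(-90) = (1 2 7 8 9 5 6) = [0, 2, 7, 3, 4, 6, 1, 8, 9, 5]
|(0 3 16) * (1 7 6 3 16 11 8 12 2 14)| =18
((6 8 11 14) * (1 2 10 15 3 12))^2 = (1 10 3)(2 15 12)(6 11)(8 14) = [0, 10, 15, 1, 4, 5, 11, 7, 14, 9, 3, 6, 2, 13, 8, 12]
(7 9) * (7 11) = (7 9 11) = [0, 1, 2, 3, 4, 5, 6, 9, 8, 11, 10, 7]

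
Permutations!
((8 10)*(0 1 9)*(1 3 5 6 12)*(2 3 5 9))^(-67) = (0 2 6 9 1 5 3 12)(8 10) = [2, 5, 6, 12, 4, 3, 9, 7, 10, 1, 8, 11, 0]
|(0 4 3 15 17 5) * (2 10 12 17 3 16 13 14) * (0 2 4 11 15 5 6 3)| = |(0 11 15)(2 10 12 17 6 3 5)(4 16 13 14)| = 84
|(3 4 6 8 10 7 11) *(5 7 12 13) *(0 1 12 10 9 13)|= |(0 1 12)(3 4 6 8 9 13 5 7 11)|= 9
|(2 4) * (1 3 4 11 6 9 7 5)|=|(1 3 4 2 11 6 9 7 5)|=9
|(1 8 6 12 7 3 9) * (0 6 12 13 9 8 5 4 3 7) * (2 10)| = 10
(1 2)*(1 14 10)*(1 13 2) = (2 14 10 13) = [0, 1, 14, 3, 4, 5, 6, 7, 8, 9, 13, 11, 12, 2, 10]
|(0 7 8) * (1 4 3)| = 3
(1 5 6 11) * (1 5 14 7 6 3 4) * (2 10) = (1 14 7 6 11 5 3 4)(2 10) = [0, 14, 10, 4, 1, 3, 11, 6, 8, 9, 2, 5, 12, 13, 7]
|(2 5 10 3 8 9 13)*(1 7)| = 14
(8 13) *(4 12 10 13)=(4 12 10 13 8)=[0, 1, 2, 3, 12, 5, 6, 7, 4, 9, 13, 11, 10, 8]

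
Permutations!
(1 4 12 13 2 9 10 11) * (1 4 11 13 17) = (1 11 4 12 17)(2 9 10 13) = [0, 11, 9, 3, 12, 5, 6, 7, 8, 10, 13, 4, 17, 2, 14, 15, 16, 1]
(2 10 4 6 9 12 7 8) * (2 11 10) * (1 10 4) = [0, 10, 2, 3, 6, 5, 9, 8, 11, 12, 1, 4, 7] = (1 10)(4 6 9 12 7 8 11)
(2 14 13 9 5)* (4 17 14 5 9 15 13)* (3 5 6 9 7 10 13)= (2 6 9 7 10 13 15 3 5)(4 17 14)= [0, 1, 6, 5, 17, 2, 9, 10, 8, 7, 13, 11, 12, 15, 4, 3, 16, 14]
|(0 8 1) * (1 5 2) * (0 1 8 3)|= |(0 3)(2 8 5)|= 6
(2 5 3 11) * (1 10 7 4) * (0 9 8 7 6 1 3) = (0 9 8 7 4 3 11 2 5)(1 10 6) = [9, 10, 5, 11, 3, 0, 1, 4, 7, 8, 6, 2]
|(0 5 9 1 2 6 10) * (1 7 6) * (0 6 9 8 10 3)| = |(0 5 8 10 6 3)(1 2)(7 9)| = 6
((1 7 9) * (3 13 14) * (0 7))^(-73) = (0 1 9 7)(3 14 13) = [1, 9, 2, 14, 4, 5, 6, 0, 8, 7, 10, 11, 12, 3, 13]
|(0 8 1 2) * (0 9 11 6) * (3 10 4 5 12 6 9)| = 10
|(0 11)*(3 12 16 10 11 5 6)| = 8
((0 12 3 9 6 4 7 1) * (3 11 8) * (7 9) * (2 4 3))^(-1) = (0 1 7 3 6 9 4 2 8 11 12) = [1, 7, 8, 6, 2, 5, 9, 3, 11, 4, 10, 12, 0]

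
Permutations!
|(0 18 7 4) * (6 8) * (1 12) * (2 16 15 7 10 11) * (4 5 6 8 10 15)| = |(0 18 15 7 5 6 10 11 2 16 4)(1 12)| = 22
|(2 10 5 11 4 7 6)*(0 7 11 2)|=6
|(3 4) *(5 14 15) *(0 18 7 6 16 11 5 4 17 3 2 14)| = |(0 18 7 6 16 11 5)(2 14 15 4)(3 17)| = 28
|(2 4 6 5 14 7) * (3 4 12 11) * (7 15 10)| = |(2 12 11 3 4 6 5 14 15 10 7)| = 11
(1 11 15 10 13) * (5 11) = (1 5 11 15 10 13) = [0, 5, 2, 3, 4, 11, 6, 7, 8, 9, 13, 15, 12, 1, 14, 10]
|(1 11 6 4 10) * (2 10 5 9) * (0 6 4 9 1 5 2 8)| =|(0 6 9 8)(1 11 4 2 10 5)| =12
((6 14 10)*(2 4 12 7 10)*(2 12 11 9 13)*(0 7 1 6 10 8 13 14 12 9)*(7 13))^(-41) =[11, 6, 13, 3, 2, 5, 12, 8, 7, 14, 10, 4, 1, 0, 9] =(0 11 4 2 13)(1 6 12)(7 8)(9 14)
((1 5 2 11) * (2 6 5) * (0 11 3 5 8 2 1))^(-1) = (0 11)(2 8 6 5 3) = [11, 1, 8, 2, 4, 3, 5, 7, 6, 9, 10, 0]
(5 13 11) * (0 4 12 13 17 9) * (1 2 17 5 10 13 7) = (0 4 12 7 1 2 17 9)(10 13 11) = [4, 2, 17, 3, 12, 5, 6, 1, 8, 0, 13, 10, 7, 11, 14, 15, 16, 9]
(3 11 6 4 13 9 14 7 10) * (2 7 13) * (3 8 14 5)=(2 7 10 8 14 13 9 5 3 11 6 4)=[0, 1, 7, 11, 2, 3, 4, 10, 14, 5, 8, 6, 12, 9, 13]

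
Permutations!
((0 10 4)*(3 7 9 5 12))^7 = [10, 1, 2, 9, 0, 3, 6, 5, 8, 12, 4, 11, 7] = (0 10 4)(3 9 12 7 5)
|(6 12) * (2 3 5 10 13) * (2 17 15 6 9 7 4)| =|(2 3 5 10 13 17 15 6 12 9 7 4)| =12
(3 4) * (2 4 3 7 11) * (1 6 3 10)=(1 6 3 10)(2 4 7 11)=[0, 6, 4, 10, 7, 5, 3, 11, 8, 9, 1, 2]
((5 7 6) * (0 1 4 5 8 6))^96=[1, 4, 2, 3, 5, 7, 6, 0, 8]=(8)(0 1 4 5 7)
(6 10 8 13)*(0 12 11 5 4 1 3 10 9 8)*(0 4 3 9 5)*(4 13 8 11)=(0 12 4 1 9 11)(3 10 13 6 5)=[12, 9, 2, 10, 1, 3, 5, 7, 8, 11, 13, 0, 4, 6]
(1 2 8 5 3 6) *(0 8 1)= [8, 2, 1, 6, 4, 3, 0, 7, 5]= (0 8 5 3 6)(1 2)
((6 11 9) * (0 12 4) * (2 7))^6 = (12) = [0, 1, 2, 3, 4, 5, 6, 7, 8, 9, 10, 11, 12]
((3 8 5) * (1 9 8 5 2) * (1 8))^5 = (1 9)(2 8)(3 5) = [0, 9, 8, 5, 4, 3, 6, 7, 2, 1]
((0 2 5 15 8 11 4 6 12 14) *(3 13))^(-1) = (0 14 12 6 4 11 8 15 5 2)(3 13) = [14, 1, 0, 13, 11, 2, 4, 7, 15, 9, 10, 8, 6, 3, 12, 5]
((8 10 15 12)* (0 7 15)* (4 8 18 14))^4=(0 18 10 12 8 15 4 7 14)=[18, 1, 2, 3, 7, 5, 6, 14, 15, 9, 12, 11, 8, 13, 0, 4, 16, 17, 10]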